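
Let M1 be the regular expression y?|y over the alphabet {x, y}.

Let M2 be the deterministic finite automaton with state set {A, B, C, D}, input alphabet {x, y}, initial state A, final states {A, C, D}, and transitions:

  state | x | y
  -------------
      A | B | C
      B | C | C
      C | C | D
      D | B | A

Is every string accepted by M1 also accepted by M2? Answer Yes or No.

Converting the expression M1 to a DFA (subset construction, then merging equivalent states) gives the minimal DFA with states {r0, r1, r2}, start state r0, accepting states {r0, r2} and transitions r0: x→r1, y→r2; r1: x→r1, y→r1; r2: x→r1, y→r1.
Exploring the product automaton M1 × M2 from the start pair (r0, A), following both machines on each input symbol, reaches 6 state pairs: (r0, A), (r1, B), (r2, C), (r1, C), (r1, D), (r1, A).
M1 accepts in {r0, r2} and M2 accepts in {A, C, D}. The reachable pairs whose M1-component is accepting are (r0, A), (r2, C); in each of them the M2-component is accepting too, so the product for L(M1) \ L(M2) (M1-component accepting, M2-component rejecting) has no reachable accepting pair and the difference is empty.
Hence every string in L(M1) is also in L(M2).

Yes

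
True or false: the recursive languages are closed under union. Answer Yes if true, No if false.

Run a decider for L₁ and then a decider for L₂ on the input and accept if either accepts; both sub-runs halt, so this is again a decider.
So the recursive languages are closed under union.

Yes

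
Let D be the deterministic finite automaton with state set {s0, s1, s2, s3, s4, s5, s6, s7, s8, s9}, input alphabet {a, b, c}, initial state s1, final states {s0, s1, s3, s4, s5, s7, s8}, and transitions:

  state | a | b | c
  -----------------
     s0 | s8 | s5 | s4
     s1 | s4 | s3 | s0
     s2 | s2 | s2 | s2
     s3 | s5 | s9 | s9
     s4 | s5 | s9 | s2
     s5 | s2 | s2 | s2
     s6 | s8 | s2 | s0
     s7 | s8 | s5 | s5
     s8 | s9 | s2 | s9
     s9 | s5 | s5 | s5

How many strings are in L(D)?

The useful subgraph on states {s0, s1, s3, s4, s5, s8, s9} is acyclic, so L(D) is finite; the longest accepting path visits 5 useful states, giving maximum string length 4.
Counting accepting paths from s1 by length: 1 of length 0, 3 of length 1, 5 of length 2, 10 of length 3, 9 of length 4. Total 28.

28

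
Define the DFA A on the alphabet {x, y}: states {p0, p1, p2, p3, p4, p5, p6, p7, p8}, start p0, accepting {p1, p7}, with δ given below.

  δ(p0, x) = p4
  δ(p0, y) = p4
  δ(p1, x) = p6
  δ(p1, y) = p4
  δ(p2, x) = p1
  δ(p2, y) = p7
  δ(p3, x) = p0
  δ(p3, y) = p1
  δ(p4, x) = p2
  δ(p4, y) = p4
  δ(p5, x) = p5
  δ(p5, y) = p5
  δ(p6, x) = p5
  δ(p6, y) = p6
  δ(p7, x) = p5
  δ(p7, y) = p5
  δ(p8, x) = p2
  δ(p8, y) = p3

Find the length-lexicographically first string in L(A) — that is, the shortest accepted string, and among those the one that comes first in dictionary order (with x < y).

A breadth-first search from p0 reaches an accepting state first via the path p0 → p4 → p2 → p1 on input xxx.
No string of length < 3 is accepted (BFS exhausts all shorter strings without reaching an accepting state), and xxx is the lexicographically least accepting string of length 3.

xxx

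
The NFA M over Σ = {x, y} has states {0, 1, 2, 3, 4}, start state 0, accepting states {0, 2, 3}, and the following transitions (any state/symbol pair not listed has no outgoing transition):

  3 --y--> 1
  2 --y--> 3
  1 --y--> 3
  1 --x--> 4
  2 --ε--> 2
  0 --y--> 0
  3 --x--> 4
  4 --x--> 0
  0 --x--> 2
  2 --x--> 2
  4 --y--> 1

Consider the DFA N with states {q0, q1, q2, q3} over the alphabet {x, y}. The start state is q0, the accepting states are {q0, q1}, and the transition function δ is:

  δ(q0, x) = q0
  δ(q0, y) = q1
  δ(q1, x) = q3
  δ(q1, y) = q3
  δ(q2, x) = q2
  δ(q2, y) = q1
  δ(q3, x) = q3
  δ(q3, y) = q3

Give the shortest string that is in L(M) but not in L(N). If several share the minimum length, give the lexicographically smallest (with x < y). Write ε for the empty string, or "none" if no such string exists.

yx

The string yx is accepted by M but not by N.
No shorter string lies in the difference, and yx is the lexicographically first length-2 string in L(M) \ L(N).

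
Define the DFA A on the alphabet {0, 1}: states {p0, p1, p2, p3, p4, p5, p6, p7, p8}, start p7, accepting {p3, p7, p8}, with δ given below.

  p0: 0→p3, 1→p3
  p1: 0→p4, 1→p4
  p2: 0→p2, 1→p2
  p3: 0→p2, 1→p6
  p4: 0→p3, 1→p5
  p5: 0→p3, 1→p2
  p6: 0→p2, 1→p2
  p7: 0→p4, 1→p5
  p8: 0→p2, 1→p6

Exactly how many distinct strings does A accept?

4

The useful subgraph on states {p3, p4, p5, p7} is acyclic, so L(A) is finite; the longest accepting path visits 4 useful states, giving maximum string length 3.
Counting accepting paths from p7 by length: 1 of length 0, 2 of length 2, 1 of length 3. Total 4.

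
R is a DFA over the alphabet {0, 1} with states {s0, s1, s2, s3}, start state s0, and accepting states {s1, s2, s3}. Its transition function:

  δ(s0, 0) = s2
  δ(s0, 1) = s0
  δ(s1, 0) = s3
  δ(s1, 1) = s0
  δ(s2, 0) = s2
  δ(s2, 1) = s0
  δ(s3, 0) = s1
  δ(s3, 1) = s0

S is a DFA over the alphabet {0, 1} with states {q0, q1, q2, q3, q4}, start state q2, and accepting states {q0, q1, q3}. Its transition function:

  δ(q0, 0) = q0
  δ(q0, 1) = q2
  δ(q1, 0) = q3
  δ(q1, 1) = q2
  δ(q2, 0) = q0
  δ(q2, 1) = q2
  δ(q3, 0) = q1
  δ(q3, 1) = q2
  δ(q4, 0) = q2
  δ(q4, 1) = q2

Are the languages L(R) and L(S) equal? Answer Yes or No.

Yes

Exploring the product automaton R × S from the start pair (s0, q2), following both machines on each input symbol, reaches 2 state pairs: (s0, q2), (s2, q0).
R accepts in {s1, s2, s3} and S accepts in {q0, q1, q3}. In every reachable pair the two components are either both accepting — (s2, q0) — or both non-accepting, so no string is accepted by exactly one of the machines: L(R) \ L(S) and L(S) \ L(R) are both empty.
Hence every string is accepted by R iff it is accepted by S, and the two languages coincide.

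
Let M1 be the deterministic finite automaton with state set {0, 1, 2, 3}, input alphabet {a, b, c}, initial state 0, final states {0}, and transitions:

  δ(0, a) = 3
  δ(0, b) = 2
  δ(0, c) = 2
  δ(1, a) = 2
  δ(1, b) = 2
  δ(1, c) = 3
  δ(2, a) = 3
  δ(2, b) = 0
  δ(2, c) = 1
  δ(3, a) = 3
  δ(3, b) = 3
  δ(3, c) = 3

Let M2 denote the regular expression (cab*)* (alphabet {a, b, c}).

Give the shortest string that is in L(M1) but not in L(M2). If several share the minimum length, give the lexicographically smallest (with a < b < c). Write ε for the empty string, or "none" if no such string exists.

bb

The string bb is accepted by M1 but not by M2.
No shorter string lies in the difference, and bb is the lexicographically first length-2 string in L(M1) \ L(M2).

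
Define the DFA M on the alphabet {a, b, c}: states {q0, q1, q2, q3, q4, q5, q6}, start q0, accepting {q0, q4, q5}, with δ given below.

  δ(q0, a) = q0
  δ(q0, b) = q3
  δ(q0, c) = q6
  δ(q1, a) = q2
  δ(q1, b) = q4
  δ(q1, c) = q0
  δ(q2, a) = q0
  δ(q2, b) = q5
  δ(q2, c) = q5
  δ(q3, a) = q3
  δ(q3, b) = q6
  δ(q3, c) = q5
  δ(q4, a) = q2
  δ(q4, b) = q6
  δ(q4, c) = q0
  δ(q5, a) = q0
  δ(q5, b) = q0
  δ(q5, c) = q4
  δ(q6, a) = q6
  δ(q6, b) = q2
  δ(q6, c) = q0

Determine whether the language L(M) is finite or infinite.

State q0 is reachable from the start and can reach an accepting state, and it lies on the cycle q0 → q0.
Traversing that cycle any number of times yields accepted strings of unbounded length, so the language is infinite.

infinite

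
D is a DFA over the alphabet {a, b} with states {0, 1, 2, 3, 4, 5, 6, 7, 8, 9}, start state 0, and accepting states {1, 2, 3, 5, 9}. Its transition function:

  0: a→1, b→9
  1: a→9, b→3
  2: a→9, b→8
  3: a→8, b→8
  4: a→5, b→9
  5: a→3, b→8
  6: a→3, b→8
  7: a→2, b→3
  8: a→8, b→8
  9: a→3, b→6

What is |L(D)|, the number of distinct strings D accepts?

8

The useful subgraph on states {0, 1, 3, 6, 9} is acyclic, so L(D) is finite; the longest accepting path visits 5 useful states, giving maximum string length 4.
Counting accepting paths from 0 by length: 2 of length 1, 3 of length 2, 2 of length 3, 1 of length 4. Total 8.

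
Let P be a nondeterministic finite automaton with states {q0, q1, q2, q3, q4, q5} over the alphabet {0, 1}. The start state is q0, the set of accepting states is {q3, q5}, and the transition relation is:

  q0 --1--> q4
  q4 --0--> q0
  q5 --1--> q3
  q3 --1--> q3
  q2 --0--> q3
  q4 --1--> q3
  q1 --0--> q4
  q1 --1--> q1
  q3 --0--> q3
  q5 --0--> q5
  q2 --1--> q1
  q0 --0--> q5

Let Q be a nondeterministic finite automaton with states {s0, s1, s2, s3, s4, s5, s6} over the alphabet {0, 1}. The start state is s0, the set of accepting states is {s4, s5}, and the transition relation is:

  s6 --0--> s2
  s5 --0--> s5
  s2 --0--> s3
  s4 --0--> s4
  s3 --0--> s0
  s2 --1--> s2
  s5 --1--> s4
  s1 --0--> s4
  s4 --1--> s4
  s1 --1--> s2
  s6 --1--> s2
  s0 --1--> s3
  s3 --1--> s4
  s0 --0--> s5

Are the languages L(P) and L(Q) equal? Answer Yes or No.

Exploring the product automaton P × Q from the start pair (q0, s0), following both machines on each input symbol, reaches 4 state pairs: (q0, s0), (q5, s5), (q4, s3), (q3, s4).
P accepts in {q3, q5} and Q accepts in {s4, s5}. In every reachable pair the two components are either both accepting — (q5, s5), (q3, s4) — or both non-accepting, so no string is accepted by exactly one of the machines: L(P) \ L(Q) and L(Q) \ L(P) are both empty.
Hence every string is accepted by P iff it is accepted by Q, and the two languages coincide.

Yes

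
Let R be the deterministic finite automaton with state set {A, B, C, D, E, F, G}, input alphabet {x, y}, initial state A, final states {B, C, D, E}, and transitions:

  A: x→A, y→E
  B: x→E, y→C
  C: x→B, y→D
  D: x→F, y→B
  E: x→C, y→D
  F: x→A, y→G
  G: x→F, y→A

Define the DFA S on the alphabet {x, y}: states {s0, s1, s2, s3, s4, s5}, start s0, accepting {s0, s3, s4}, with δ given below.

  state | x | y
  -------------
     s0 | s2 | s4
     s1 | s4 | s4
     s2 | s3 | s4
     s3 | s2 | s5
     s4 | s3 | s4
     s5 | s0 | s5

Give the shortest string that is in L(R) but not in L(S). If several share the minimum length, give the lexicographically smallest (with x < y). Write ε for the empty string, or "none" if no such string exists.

The string xxy is accepted by R but not by S.
No shorter string lies in the difference, and xxy is the lexicographically first length-3 string in L(R) \ L(S).

xxy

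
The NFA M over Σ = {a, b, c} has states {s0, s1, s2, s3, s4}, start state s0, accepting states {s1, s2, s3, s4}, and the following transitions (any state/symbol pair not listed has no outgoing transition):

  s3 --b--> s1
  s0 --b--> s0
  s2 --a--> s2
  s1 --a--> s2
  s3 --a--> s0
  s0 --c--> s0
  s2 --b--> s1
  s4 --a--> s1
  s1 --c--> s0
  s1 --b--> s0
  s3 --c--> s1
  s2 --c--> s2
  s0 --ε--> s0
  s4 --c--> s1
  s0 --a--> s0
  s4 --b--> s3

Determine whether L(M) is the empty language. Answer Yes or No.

The states reachable from the start state are {s0}.
None of the accepting states {s1, s2, s3, s4} is reachable, so no string is accepted and L(M) = ∅.

Yes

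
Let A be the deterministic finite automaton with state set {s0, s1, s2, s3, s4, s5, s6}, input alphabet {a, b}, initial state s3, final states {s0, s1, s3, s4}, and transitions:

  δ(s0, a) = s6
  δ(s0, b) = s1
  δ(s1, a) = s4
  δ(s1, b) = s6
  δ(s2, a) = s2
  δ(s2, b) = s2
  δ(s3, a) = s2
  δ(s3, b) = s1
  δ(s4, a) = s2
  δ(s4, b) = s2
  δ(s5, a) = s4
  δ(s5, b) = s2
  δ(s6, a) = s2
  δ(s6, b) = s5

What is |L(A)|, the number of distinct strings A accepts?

The useful subgraph on states {s1, s3, s4, s5, s6} is acyclic, so L(A) is finite; the longest accepting path visits 5 useful states, giving maximum string length 4.
Counting accepting paths from s3 by length: 1 of length 0, 1 of length 1, 1 of length 2, 1 of length 4. Total 4.

4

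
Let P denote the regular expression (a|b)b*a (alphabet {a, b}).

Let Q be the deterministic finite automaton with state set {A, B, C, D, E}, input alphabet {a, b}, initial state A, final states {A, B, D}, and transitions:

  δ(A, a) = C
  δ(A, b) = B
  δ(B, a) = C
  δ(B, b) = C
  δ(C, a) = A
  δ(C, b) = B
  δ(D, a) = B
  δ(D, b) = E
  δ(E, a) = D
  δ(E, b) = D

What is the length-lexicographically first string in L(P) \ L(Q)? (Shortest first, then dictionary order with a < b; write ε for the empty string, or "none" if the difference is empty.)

ba

The string ba is accepted by P but not by Q.
No shorter string lies in the difference, and ba is the lexicographically first length-2 string in L(P) \ L(Q).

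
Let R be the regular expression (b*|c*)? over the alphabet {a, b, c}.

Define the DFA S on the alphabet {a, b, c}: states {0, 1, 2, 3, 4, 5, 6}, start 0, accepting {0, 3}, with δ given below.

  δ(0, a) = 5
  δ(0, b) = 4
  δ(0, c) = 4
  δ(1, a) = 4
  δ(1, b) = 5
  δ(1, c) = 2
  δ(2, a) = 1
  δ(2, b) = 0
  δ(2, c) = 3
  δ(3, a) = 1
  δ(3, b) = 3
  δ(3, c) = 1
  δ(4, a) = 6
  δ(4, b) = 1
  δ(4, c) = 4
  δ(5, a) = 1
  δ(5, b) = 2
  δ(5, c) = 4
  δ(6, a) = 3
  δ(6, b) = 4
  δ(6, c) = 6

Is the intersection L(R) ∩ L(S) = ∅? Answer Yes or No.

No

The empty string ε is accepted by both R and S.
Hence L(R) ∩ L(S) ≠ ∅.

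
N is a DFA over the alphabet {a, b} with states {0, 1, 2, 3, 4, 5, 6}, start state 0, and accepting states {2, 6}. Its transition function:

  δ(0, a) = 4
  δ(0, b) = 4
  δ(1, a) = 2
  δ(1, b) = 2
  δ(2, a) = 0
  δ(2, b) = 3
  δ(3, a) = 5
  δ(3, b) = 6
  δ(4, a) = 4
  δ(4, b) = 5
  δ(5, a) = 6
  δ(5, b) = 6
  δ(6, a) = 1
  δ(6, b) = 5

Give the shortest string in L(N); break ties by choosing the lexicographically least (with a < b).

A breadth-first search from 0 reaches an accepting state first via the path 0 → 4 → 5 → 6 on input aba.
No string of length < 3 is accepted (BFS exhausts all shorter strings without reaching an accepting state), and aba is the lexicographically least accepting string of length 3.

aba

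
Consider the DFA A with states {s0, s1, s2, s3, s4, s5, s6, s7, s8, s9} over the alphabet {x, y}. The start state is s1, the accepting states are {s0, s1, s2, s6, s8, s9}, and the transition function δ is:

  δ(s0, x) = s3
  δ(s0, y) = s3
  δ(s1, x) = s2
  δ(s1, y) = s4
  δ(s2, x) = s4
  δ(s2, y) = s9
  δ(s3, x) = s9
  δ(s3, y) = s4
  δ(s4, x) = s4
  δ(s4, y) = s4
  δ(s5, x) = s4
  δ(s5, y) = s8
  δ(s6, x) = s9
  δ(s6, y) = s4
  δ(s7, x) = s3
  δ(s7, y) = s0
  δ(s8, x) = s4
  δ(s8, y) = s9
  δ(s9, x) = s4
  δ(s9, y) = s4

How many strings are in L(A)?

3

The useful subgraph on states {s1, s2, s9} is acyclic, so L(A) is finite; the longest accepting path visits 3 useful states, giving maximum string length 2.
Counting accepting paths from s1 by length: 1 of length 0, 1 of length 1, 1 of length 2. Total 3.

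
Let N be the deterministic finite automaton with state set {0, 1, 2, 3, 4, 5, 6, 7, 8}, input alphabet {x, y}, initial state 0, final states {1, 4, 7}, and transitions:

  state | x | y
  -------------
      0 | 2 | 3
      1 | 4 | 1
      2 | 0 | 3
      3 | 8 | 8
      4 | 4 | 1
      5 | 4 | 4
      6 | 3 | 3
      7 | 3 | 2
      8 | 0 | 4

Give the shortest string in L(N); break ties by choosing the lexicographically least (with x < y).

yxy

A breadth-first search from 0 reaches an accepting state first via the path 0 → 3 → 8 → 4 on input yxy.
No string of length < 3 is accepted (BFS exhausts all shorter strings without reaching an accepting state), and yxy is the lexicographically least accepting string of length 3.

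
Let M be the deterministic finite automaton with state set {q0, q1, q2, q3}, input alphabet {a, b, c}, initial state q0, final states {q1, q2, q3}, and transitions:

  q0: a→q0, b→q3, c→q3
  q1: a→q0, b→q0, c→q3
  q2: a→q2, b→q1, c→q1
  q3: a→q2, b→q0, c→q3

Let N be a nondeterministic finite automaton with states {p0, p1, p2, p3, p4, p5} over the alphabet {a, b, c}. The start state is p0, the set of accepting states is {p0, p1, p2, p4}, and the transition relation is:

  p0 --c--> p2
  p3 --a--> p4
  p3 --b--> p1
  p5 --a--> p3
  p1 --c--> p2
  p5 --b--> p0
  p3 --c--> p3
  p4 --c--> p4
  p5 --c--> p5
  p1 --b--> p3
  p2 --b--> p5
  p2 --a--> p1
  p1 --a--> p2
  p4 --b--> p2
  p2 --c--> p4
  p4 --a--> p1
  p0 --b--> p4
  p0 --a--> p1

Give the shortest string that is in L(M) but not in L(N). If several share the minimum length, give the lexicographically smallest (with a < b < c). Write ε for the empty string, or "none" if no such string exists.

The string ab is accepted by M but not by N.
No shorter string lies in the difference, and ab is the lexicographically first length-2 string in L(M) \ L(N).

ab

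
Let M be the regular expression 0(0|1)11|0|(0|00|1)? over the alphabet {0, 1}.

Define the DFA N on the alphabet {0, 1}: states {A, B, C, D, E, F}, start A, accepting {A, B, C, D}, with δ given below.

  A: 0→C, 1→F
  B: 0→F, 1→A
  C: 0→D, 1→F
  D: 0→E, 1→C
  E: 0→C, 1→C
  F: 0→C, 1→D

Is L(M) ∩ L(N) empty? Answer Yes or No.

The empty string ε is accepted by both M and N.
Hence L(M) ∩ L(N) ≠ ∅.

No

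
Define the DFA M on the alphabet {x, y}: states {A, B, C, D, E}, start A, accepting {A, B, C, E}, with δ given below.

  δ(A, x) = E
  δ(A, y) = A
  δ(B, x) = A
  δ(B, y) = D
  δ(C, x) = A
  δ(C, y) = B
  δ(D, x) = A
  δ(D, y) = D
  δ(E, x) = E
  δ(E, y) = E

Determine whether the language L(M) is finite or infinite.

infinite

State A is reachable from the start and can reach an accepting state, and it lies on the cycle A → A.
Traversing that cycle any number of times yields accepted strings of unbounded length, so the language is infinite.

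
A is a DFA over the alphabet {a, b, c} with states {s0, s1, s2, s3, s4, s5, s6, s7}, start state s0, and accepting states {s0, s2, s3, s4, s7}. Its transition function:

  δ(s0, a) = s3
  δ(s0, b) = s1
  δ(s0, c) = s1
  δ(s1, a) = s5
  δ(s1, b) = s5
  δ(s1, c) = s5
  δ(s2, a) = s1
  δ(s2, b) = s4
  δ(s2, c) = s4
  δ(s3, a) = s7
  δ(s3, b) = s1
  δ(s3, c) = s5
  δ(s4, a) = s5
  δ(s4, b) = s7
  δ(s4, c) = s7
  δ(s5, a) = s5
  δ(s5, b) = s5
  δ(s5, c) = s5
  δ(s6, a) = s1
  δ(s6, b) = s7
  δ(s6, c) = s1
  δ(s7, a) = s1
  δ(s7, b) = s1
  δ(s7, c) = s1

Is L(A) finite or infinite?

finite

The useful states (reachable from s0 and able to reach an accepting state) are {s0, s3, s7}.
Restricted to these states the transition graph has no cycle, so every accepting path has bounded length and L is finite.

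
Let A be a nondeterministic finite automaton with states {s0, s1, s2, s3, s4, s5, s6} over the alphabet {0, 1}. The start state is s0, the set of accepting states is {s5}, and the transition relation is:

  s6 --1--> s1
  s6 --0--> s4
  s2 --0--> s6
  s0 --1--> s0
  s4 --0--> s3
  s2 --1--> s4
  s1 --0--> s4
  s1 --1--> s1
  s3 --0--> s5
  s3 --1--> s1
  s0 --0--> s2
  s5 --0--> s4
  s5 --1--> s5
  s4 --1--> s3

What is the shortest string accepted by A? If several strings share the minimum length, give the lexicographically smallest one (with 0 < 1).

0100

A breadth-first search from s0 reaches an accepting state first via the path s0 → s2 → s4 → s3 → s5 on input 0100.
No string of length < 4 is accepted (BFS exhausts all shorter strings without reaching an accepting state), and 0100 is the lexicographically least accepting string of length 4.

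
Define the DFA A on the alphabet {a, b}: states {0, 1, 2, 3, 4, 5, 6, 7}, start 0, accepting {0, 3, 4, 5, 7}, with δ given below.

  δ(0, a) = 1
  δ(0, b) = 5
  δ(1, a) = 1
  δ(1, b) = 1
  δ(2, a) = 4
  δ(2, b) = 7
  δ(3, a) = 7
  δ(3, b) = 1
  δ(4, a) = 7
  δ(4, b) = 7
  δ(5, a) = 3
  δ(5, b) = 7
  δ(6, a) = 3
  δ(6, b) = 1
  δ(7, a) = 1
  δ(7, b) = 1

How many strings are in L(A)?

The useful subgraph on states {0, 3, 5, 7} is acyclic, so L(A) is finite; the longest accepting path visits 4 useful states, giving maximum string length 3.
Counting accepting paths from 0 by length: 1 of length 0, 1 of length 1, 2 of length 2, 1 of length 3. Total 5.

5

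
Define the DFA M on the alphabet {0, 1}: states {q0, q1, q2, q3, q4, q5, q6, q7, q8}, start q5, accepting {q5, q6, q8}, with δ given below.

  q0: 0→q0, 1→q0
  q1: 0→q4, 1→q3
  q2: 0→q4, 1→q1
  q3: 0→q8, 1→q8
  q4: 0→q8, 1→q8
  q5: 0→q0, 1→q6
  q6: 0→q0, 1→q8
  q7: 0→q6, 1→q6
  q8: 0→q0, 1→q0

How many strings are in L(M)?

3

The useful subgraph on states {q5, q6, q8} is acyclic, so L(M) is finite; the longest accepting path visits 3 useful states, giving maximum string length 2.
Counting accepting paths from q5 by length: 1 of length 0, 1 of length 1, 1 of length 2. Total 3.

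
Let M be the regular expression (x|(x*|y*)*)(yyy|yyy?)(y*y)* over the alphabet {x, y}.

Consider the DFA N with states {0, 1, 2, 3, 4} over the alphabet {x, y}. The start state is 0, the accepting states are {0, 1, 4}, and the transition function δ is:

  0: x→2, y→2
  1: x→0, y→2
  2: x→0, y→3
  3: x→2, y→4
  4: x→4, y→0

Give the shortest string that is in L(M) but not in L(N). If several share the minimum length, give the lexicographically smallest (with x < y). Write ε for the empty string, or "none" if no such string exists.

yy

The string yy is accepted by M but not by N.
No shorter string lies in the difference, and yy is the lexicographically first length-2 string in L(M) \ L(N).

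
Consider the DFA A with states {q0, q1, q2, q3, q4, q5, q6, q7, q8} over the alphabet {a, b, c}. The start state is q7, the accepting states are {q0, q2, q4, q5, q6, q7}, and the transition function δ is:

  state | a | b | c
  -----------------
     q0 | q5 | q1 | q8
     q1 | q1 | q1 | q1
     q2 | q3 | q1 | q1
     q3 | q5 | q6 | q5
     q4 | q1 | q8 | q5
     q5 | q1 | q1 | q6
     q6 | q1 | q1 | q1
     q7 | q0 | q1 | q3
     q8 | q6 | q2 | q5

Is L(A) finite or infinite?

finite

The useful states (reachable from q7 and able to reach an accepting state) are {q0, q2, q3, q5, q6, q7, q8}.
Restricted to these states the transition graph has no cycle, so every accepting path has bounded length and L is finite.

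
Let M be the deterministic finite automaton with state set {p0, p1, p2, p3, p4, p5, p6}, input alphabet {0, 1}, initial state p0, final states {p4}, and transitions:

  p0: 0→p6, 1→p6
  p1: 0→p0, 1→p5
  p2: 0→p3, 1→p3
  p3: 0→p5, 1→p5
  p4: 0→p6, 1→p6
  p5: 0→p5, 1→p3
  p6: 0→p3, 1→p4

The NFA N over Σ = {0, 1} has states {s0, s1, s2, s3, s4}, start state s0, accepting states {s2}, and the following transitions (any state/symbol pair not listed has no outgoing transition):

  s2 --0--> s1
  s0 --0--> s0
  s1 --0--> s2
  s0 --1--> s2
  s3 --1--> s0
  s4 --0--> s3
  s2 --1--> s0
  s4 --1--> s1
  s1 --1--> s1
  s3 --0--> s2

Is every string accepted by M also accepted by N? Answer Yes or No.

The string 11 is in L(M) but not in L(N).
So L(M) ⊄ L(N).

No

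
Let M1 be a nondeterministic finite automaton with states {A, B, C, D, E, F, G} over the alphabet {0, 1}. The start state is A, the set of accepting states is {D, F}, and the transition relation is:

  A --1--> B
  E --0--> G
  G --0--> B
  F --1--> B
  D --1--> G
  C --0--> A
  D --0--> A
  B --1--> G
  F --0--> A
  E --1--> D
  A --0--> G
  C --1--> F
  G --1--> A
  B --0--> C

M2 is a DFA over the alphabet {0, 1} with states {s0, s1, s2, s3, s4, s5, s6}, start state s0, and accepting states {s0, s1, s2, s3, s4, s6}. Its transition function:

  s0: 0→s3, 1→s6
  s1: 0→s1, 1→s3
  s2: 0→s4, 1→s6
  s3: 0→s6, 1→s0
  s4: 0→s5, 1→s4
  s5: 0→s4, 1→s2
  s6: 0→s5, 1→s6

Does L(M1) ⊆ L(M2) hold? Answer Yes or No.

Yes

Exploring the product automaton M1 × M2 from the start pair (A, s0), following both machines on each input symbol, reaches 18 state pairs: (A, s0), (G, s3), (B, s6), (C, s5), (G, s6), (A, s4), (F, s2), (B, s5), (A, s6), (G, s5), (B, s4), (C, s4), (G, s2), (A, s2), (G, s4), (A, s5), (F, s4), (B, s2).
M1 accepts in {D, F} and M2 accepts in {s0, s1, s2, s3, s4, s6}. The reachable pairs whose M1-component is accepting are (F, s2), (F, s4); in each of them the M2-component is accepting too, so the product for L(M1) \ L(M2) (M1-component accepting, M2-component rejecting) has no reachable accepting pair and the difference is empty.
Hence every string in L(M1) is also in L(M2).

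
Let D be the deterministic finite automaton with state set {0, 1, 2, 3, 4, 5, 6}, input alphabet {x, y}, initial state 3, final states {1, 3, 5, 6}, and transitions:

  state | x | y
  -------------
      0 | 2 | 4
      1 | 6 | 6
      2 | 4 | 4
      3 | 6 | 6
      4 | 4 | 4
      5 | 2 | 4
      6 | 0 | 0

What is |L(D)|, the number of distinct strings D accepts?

3

The useful subgraph on states {3, 6} is acyclic, so L(D) is finite; the longest accepting path visits 2 useful states, giving maximum string length 1.
Counting accepting paths from 3 by length: 1 of length 0, 2 of length 1. Total 3.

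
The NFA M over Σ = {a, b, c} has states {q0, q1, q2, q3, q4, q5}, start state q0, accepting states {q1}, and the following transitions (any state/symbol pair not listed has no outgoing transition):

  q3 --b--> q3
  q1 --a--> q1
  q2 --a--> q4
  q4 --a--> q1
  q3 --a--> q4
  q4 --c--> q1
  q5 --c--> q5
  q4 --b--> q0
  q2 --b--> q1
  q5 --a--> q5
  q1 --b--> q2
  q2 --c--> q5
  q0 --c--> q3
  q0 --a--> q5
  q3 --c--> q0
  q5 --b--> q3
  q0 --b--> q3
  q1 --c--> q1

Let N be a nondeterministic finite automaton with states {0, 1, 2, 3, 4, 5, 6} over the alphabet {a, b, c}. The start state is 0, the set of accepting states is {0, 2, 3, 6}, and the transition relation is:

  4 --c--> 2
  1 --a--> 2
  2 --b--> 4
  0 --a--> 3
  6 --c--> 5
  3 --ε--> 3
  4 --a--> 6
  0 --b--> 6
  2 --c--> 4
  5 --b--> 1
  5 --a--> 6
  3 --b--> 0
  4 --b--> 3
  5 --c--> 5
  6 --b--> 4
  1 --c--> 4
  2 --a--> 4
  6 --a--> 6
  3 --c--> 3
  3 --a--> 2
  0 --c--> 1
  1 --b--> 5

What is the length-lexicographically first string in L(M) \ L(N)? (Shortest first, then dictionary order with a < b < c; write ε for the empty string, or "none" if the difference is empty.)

The string bac is accepted by M but not by N.
No shorter string lies in the difference, and bac is the lexicographically first length-3 string in L(M) \ L(N).

bac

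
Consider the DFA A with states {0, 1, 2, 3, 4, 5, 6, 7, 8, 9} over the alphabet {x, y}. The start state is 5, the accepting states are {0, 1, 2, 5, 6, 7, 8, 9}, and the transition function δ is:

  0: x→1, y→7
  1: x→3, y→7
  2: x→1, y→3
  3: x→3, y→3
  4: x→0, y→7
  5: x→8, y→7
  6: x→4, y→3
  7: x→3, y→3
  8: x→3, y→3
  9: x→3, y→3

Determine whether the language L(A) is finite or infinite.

The useful states (reachable from 5 and able to reach an accepting state) are {5, 7, 8}.
Restricted to these states the transition graph has no cycle, so every accepting path has bounded length and L is finite.

finite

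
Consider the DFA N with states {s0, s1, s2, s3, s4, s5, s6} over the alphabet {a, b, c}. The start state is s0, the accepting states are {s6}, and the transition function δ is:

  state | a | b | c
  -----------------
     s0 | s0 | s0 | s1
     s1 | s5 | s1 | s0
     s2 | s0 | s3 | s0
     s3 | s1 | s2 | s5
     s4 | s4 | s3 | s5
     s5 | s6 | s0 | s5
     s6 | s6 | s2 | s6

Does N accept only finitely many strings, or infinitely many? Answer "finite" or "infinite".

infinite

State s0 is reachable from the start and can reach an accepting state, and it lies on the cycle s0 → s0.
Traversing that cycle any number of times yields accepted strings of unbounded length, so the language is infinite.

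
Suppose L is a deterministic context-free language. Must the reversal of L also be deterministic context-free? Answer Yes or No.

No

L = {c bⁿaⁿ : n≥0} ∪ {d b²ⁿaⁿ : n≥0} is a DCFL: the first symbol tells a deterministic PDA whether to pop one or two b's per a. Its reversal Lᴿ = {aⁿbⁿ c : n≥0} ∪ {aⁿb²ⁿ d : n≥0} is not. DCFLs are closed under right quotient by regular languages, and Lᴿ/{c, d} = {aⁿbⁿ : n≥0} ∪ {aⁿb²ⁿ : n≥0} — the standard context-free language accepted by no deterministic PDA (intuitively the machine would have to commit to a b-to-a ratio before the distinguishing marker arrives; formally, a DPDA for it would have a single run on aⁿb²ⁿ, accepting after the prefix aⁿbⁿ and accepting again after n more b's; an ordinary PDA that simulates it on a's and b's and, at any moment when it is accepting, may switch to reading only a fresh letter e while feeding each e to the simulation as a b, would accept aⁱbʲeᵏ (k≥1) exactly when both aⁱbʲ and aⁱbʲ⁺ᵏ are in the language, i.e. its language intersected with the regular set a*b*e⁺ would be exactly {aⁿbⁿeⁿ : n≥1} — impossible, since context-free languages are closed under intersection with regular sets and {aⁿbⁿeⁿ} is not context-free). So Lᴿ cannot be a DCFL.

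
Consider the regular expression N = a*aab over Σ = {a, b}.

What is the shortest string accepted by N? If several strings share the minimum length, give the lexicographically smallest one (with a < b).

aab

By inspection of the expression, no string of length less than 3 matches, and aab is the lexicographically first match of length 3.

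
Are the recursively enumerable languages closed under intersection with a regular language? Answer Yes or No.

Yes

First check the input against a DFA for the regular language; if it passes, run the recogniser for L and accept when it does.
So the recursively enumerable languages are closed under intersection with a regular language.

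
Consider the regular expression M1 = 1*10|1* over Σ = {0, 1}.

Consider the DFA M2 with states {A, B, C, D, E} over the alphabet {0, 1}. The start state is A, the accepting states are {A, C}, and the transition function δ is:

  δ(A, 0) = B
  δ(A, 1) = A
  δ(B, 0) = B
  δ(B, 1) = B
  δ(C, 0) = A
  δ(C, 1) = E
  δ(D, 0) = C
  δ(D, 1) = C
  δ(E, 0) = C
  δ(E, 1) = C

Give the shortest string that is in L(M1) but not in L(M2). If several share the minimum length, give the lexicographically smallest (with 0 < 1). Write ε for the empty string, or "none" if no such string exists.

10

The string 10 is accepted by M1 but not by M2.
No shorter string lies in the difference, and 10 is the lexicographically first length-2 string in L(M1) \ L(M2).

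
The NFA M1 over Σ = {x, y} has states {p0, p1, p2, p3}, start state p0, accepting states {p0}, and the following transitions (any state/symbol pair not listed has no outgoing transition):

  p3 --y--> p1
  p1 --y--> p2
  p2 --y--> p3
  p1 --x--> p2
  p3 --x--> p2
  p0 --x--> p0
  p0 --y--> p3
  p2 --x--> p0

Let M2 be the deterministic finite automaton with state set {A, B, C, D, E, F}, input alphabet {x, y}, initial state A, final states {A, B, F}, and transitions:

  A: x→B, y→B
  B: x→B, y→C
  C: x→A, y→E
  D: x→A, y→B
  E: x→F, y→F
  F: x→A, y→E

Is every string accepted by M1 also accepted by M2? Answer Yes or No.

Exploring the product automaton M1 × M2 from the start pair (p0, A), following both machines on each input symbol, reaches 14 state pairs: (p0, A), (p0, B), (p3, B), (p3, C), (p2, B), (p1, C), (p2, A), (p1, E), (p2, E), (p2, F), (p0, F), (p3, F), (p3, E), (p1, F).
M1 accepts in {p0} and M2 accepts in {A, B, F}. The reachable pairs whose M1-component is accepting are (p0, A), (p0, B), (p0, F); in each of them the M2-component is accepting too, so the product for L(M1) \ L(M2) (M1-component accepting, M2-component rejecting) has no reachable accepting pair and the difference is empty.
Hence every string in L(M1) is also in L(M2).

Yes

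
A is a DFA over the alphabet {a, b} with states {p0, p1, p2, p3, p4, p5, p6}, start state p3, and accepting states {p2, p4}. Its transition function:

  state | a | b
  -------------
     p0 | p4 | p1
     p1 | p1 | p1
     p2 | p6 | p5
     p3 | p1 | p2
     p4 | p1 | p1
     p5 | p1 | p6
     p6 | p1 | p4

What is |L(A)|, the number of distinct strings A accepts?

The useful subgraph on states {p2, p3, p4, p5, p6} is acyclic, so L(A) is finite; the longest accepting path visits 5 useful states, giving maximum string length 4.
Counting accepting paths from p3 by length: 1 of length 1, 1 of length 3, 1 of length 4. Total 3.

3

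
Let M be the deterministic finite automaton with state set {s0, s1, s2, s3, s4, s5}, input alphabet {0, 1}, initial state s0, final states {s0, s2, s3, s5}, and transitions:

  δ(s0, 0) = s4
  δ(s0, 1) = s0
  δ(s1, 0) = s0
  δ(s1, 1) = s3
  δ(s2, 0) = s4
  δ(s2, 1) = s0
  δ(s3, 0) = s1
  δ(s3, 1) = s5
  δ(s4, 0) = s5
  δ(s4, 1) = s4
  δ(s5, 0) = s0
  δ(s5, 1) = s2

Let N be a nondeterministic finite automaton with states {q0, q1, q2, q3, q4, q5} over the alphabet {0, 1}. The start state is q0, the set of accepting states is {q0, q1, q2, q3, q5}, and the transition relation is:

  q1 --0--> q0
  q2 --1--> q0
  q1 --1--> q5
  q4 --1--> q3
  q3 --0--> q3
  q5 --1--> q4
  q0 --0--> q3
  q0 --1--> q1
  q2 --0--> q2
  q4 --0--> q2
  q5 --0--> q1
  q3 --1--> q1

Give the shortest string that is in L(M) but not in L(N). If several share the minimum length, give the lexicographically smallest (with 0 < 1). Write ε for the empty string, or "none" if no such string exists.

111

The string 111 is accepted by M but not by N.
No shorter string lies in the difference, and 111 is the lexicographically first length-3 string in L(M) \ L(N).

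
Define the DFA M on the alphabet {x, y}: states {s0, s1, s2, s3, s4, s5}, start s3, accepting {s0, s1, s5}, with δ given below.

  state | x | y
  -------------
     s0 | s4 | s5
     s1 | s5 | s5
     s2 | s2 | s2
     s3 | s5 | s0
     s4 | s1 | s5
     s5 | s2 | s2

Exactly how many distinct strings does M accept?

The useful subgraph on states {s0, s1, s3, s4, s5} is acyclic, so L(M) is finite; the longest accepting path visits 5 useful states, giving maximum string length 4.
Counting accepting paths from s3 by length: 2 of length 1, 1 of length 2, 2 of length 3, 2 of length 4. Total 7.

7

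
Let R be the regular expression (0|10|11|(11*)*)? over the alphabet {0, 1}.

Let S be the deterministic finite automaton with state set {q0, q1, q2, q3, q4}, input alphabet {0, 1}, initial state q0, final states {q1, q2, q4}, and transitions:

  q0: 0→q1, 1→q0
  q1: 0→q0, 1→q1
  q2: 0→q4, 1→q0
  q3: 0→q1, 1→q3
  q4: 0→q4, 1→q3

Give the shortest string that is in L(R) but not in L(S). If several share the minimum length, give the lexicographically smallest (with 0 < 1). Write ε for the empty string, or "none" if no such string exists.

ε

The empty string ε is accepted by R but not by S.
Since ε is the unique shortest string, it is the required witness.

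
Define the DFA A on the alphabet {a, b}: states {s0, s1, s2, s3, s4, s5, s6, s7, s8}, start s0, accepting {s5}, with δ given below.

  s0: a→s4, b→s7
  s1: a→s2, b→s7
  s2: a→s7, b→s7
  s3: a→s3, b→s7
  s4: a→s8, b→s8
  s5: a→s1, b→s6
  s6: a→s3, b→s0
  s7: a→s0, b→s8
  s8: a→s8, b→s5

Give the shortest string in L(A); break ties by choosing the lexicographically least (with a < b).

aab

A breadth-first search from s0 reaches an accepting state first via the path s0 → s4 → s8 → s5 on input aab.
No string of length < 3 is accepted (BFS exhausts all shorter strings without reaching an accepting state), and aab is the lexicographically least accepting string of length 3.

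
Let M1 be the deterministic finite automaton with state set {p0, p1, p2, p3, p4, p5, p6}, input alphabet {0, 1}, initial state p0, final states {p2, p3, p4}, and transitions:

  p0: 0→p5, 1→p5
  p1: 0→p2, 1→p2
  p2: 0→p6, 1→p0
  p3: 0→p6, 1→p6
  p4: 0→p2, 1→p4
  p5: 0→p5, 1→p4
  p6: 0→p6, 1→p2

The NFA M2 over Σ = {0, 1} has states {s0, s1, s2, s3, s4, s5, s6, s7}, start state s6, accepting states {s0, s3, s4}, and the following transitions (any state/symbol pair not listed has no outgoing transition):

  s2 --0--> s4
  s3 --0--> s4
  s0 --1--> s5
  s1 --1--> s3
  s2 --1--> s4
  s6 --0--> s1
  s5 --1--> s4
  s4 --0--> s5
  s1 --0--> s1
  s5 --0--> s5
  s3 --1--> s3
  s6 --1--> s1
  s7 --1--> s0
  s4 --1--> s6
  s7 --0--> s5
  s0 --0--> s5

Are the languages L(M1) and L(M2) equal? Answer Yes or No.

Exploring the product automaton M1 × M2 from the start pair (p0, s6), following both machines on each input symbol, reaches 5 state pairs: (p0, s6), (p5, s1), (p4, s3), (p2, s4), (p6, s5).
M1 accepts in {p2, p3, p4} and M2 accepts in {s0, s3, s4}. In every reachable pair the two components are either both accepting — (p4, s3), (p2, s4) — or both non-accepting, so no string is accepted by exactly one of the machines: L(M1) \ L(M2) and L(M2) \ L(M1) are both empty.
Hence every string is accepted by M1 iff it is accepted by M2, and the two languages coincide.

Yes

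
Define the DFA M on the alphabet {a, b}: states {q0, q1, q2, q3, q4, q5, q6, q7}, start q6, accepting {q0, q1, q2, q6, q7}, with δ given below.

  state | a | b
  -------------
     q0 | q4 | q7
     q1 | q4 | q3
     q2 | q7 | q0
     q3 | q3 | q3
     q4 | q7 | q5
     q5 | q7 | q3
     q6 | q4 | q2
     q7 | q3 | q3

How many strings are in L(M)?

The useful subgraph on states {q0, q2, q4, q5, q6, q7} is acyclic, so L(M) is finite; the longest accepting path visits 6 useful states, giving maximum string length 5.
Counting accepting paths from q6 by length: 1 of length 0, 1 of length 1, 3 of length 2, 2 of length 3, 1 of length 4, 1 of length 5. Total 9.

9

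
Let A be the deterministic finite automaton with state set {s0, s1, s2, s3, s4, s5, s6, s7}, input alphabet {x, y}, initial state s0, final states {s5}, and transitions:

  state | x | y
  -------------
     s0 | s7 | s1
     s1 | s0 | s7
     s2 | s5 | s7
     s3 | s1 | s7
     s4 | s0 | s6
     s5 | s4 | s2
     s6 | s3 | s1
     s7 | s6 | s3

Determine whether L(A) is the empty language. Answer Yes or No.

The states reachable from the start state are {s0, s1, s3, s6, s7}.
None of the accepting states {s5} is reachable, so no string is accepted and L(A) = ∅.

Yes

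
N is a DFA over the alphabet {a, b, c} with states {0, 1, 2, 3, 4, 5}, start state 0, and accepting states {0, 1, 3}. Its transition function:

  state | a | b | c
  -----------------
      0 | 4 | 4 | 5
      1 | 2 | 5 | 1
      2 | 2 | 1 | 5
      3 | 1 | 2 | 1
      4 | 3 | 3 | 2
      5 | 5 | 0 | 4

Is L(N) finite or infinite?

infinite

State 1 is reachable from the start and can reach an accepting state, and it lies on the cycle 1 → 1.
Traversing that cycle any number of times yields accepted strings of unbounded length, so the language is infinite.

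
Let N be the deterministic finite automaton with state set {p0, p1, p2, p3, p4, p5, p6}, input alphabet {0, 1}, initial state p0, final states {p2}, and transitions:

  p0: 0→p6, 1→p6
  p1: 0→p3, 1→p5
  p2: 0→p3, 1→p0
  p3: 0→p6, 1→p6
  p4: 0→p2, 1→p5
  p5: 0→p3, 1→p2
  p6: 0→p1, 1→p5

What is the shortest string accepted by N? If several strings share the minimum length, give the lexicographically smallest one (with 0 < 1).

A breadth-first search from p0 reaches an accepting state first via the path p0 → p6 → p5 → p2 on input 011.
No string of length < 3 is accepted (BFS exhausts all shorter strings without reaching an accepting state), and 011 is the lexicographically least accepting string of length 3.

011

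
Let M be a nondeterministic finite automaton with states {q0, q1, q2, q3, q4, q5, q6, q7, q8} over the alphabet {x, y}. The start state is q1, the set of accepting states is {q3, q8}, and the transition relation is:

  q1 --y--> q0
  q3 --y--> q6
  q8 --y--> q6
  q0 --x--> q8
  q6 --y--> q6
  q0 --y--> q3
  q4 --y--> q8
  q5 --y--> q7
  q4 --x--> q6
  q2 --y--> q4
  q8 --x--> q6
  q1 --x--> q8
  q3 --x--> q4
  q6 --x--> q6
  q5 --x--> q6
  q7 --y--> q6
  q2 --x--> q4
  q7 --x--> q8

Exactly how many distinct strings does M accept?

The useful subgraph on states {q0, q1, q3, q4, q8} is acyclic, so L(M) is finite; the longest accepting path visits 5 useful states, giving maximum string length 4.
Counting accepting paths from q1 by length: 1 of length 1, 2 of length 2, 1 of length 4. Total 4.

4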